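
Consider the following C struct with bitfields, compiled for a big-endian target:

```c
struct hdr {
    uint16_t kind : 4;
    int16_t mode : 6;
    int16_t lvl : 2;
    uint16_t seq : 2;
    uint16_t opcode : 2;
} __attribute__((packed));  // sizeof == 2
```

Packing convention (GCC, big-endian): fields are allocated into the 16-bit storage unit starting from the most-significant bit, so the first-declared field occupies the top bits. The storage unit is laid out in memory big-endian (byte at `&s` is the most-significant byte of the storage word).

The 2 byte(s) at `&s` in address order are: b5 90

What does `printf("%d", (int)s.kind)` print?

11

[0]=0xb5 [1]=0x90 (big-endian) → word 0xb590
kind [12+:4] = (word>>12) & 0xf = 11  ←
mode [6+:6] = (word>>6) & 0x3f = 22
lvl [4+:2] = (word>>4) & 0x3 = 1
seq [2+:2] = (word>>2) & 0x3 = 0
opcode [0+:2] = (word>>0) & 0x3 = 0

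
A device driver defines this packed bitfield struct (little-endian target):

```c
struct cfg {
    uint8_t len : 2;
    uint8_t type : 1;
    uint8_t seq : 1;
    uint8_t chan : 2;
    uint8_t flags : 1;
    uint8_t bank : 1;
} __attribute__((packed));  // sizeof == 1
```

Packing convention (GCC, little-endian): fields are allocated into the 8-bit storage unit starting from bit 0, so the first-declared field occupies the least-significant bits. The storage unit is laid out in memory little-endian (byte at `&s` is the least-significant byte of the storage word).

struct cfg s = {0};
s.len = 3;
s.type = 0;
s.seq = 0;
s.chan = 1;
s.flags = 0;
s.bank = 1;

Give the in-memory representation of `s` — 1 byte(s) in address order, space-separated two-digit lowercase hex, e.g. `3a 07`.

93

len:2 = 3 → 0x3 << 0 → word 0x03
type:1 = 0 → 0x0 << 2 → word 0x03
seq:1 = 0 → 0x0 << 3 → word 0x03
chan:2 = 1 → 0x1 << 4 → word 0x13
flags:1 = 0 → 0x0 << 6 → word 0x13
bank:1 = 1 → 0x1 << 7 → word 0x93
word = 0x93 → little-endian bytes:
  [0]=0x93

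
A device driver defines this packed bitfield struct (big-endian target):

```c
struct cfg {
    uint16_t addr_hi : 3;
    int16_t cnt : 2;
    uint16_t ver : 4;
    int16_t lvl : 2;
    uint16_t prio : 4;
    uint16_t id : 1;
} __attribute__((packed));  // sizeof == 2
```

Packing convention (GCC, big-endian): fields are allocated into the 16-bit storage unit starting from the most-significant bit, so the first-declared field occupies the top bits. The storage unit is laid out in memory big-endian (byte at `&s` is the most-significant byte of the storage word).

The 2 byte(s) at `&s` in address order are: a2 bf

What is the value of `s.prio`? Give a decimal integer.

[0]=0xa2 [1]=0xbf (big-endian) → word 0xa2bf
addr_hi:3 @ bit 13 → (0xa2bf>>13)&0x7 = 0x5
cnt:2 @ bit 11 → (0xa2bf>>11)&0x3 = 0x0
ver:4 @ bit 7 → (0xa2bf>>7)&0xf = 0x5
lvl:2 @ bit 5 → (0xa2bf>>5)&0x3 = 0x1
prio:4 @ bit 1 → (0xa2bf>>1)&0xf = 0xf  ←
id:1 @ bit 0 → (0xa2bf>>0)&0x1 = 0x1

15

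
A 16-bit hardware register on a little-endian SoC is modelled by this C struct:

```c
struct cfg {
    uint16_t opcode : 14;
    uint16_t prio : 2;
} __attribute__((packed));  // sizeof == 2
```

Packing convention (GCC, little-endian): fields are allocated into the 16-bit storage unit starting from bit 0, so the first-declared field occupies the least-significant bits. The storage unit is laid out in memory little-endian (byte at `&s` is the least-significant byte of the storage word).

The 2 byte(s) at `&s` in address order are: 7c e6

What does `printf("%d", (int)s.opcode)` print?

9852

[0]=0x7c [1]=0xe6 (little-endian) → word 0xe67c
opcode:14 @ bit 0 → (0xe67c>>0)&0x3fff = 0x267c  ←
prio:2 @ bit 14 → (0xe67c>>14)&0x3 = 0x3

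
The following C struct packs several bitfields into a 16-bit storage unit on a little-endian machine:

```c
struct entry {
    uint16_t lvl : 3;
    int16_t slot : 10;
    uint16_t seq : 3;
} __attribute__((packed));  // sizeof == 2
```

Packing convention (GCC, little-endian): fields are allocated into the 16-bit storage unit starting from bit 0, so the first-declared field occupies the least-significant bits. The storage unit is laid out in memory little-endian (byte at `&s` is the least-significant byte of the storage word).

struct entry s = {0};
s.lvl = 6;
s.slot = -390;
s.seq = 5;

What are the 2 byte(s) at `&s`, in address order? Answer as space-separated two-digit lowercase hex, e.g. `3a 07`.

d6 b3

lvl (3b) val=6 bits=0x6 at bit 0: 0x0006
slot (10b) val=-390 bits=0x27a at bit 3: 0x13d6
seq (3b) val=5 bits=0x5 at bit 13: 0xb3d6
word = 0xb3d6 → little-endian bytes:
  [0]=0xd6  [1]=0xb3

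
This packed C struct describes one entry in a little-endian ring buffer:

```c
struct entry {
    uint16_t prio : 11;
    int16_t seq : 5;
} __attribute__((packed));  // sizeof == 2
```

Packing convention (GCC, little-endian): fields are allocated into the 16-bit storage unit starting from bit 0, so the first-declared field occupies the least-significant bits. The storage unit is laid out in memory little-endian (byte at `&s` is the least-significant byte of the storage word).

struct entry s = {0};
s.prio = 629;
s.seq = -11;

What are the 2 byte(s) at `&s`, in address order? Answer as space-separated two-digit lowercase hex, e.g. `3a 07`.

75 aa

prio (11b) val=629 bits=0x275 at bit 0: 0x0275
seq (5b) val=-11 bits=0x15 at bit 11: 0xaa75
word = 0xaa75 → little-endian bytes:
  [0]=0x75  [1]=0xaa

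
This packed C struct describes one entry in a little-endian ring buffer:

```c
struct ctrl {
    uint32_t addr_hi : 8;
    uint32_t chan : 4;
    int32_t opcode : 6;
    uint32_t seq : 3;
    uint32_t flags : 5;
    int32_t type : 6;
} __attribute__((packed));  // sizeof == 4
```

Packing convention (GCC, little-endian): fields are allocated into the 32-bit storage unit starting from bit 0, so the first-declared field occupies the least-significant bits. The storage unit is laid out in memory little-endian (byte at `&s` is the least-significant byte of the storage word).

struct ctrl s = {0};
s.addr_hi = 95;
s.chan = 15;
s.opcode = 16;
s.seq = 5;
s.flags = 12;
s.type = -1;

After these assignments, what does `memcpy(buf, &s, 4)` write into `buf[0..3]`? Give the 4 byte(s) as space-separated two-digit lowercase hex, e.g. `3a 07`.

5f 0f 95 fd

addr_hi (8b) val=95 bits=0x5f at bit 0: 0x0000005f
chan (4b) val=15 bits=0xf at bit 8: 0x00000f5f
opcode (6b) val=16 bits=0x10 at bit 12: 0x00010f5f
seq (3b) val=5 bits=0x5 at bit 18: 0x00150f5f
flags (5b) val=12 bits=0xc at bit 21: 0x01950f5f
type (6b) val=-1 bits=0x3f at bit 26: 0xfd950f5f
word = 0xfd950f5f → little-endian bytes:
  [0]=0x5f  [1]=0x0f  [2]=0x95  [3]=0xfd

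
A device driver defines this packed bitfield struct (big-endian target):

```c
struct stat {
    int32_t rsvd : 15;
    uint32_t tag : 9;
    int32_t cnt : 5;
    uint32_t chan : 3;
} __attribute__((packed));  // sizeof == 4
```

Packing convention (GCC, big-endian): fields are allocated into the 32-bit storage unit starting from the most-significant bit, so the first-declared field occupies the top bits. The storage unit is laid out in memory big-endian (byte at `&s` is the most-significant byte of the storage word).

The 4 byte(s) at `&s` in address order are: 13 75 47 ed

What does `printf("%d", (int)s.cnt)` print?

-3

[0]=0x13 [1]=0x75 [2]=0x47 [3]=0xed (big-endian) → word 0x137547ed
rsvd [17+:15] = (word>>17) & 0x7fff = 2490
tag [8+:9] = (word>>8) & 0x1ff = 327
cnt [3+:5] = (word>>3) & 0x1f = 29  ←
chan [0+:3] = (word>>0) & 0x7 = 5
cnt signed 5b, MSB=1: 29 - 32 = -3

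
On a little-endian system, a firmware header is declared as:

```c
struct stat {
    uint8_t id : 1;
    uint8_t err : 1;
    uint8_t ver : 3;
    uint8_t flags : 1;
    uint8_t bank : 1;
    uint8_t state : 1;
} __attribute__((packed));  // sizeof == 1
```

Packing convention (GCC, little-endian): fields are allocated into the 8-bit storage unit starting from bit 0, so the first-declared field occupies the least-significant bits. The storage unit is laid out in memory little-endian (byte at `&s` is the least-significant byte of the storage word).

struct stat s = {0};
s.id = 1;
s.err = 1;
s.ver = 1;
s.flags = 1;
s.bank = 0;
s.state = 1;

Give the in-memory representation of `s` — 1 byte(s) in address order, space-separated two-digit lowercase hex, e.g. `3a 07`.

a7

id:1 = 1 → 0x1 << 0 → word 0x01
err:1 = 1 → 0x1 << 1 → word 0x03
ver:3 = 1 → 0x1 << 2 → word 0x07
flags:1 = 1 → 0x1 << 5 → word 0x27
bank:1 = 0 → 0x0 << 6 → word 0x27
state:1 = 1 → 0x1 << 7 → word 0xa7
word = 0xa7 → little-endian bytes:
  [0]=0xa7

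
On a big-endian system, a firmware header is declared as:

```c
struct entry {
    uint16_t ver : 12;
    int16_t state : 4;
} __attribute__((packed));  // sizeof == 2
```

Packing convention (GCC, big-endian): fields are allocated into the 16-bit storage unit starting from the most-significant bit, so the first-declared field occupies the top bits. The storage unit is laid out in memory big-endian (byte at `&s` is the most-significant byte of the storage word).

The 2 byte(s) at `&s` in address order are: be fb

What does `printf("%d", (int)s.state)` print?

-5

[0]=0xbe [1]=0xfb (big-endian) → word 0xbefb
ver:12 @ bit 4 → (0xbefb>>4)&0xfff = 0xbef
state:4 @ bit 0 → (0xbefb>>0)&0xf = 0xb  ←
state signed 4b, MSB=1: 11 - 16 = -5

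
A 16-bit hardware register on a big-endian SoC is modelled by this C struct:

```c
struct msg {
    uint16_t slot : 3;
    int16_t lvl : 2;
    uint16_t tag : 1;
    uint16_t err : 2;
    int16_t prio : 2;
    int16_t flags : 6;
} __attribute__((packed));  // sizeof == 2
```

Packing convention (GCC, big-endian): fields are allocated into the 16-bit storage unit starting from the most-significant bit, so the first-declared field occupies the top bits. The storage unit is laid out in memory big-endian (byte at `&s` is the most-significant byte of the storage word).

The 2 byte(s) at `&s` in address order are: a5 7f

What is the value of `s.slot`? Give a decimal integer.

[0]=0xa5 [1]=0x7f (big-endian) → word 0xa57f
slot:3 @ bit 13 → (0xa57f>>13)&0x7 = 0x5  ←
lvl:2 @ bit 11 → (0xa57f>>11)&0x3 = 0x0
tag:1 @ bit 10 → (0xa57f>>10)&0x1 = 0x1
err:2 @ bit 8 → (0xa57f>>8)&0x3 = 0x1
prio:2 @ bit 6 → (0xa57f>>6)&0x3 = 0x1
flags:6 @ bit 0 → (0xa57f>>0)&0x3f = 0x3f

5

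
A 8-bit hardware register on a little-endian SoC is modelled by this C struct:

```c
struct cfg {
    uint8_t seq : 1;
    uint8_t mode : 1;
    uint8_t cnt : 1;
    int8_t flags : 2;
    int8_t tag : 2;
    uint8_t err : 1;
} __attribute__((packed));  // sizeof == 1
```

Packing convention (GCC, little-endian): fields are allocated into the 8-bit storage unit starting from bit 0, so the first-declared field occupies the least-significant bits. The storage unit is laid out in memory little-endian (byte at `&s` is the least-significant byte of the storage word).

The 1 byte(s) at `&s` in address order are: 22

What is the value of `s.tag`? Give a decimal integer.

1

[0]=0x22 (little-endian) → word 0x22
seq:1 @ bit 0 → (0x22>>0)&0x1 = 0x0
mode:1 @ bit 1 → (0x22>>1)&0x1 = 0x1
cnt:1 @ bit 2 → (0x22>>2)&0x1 = 0x0
flags:2 @ bit 3 → (0x22>>3)&0x3 = 0x0
tag:2 @ bit 5 → (0x22>>5)&0x3 = 0x1  ←
err:1 @ bit 7 → (0x22>>7)&0x1 = 0x0
tag signed 2b, MSB=0: value = 1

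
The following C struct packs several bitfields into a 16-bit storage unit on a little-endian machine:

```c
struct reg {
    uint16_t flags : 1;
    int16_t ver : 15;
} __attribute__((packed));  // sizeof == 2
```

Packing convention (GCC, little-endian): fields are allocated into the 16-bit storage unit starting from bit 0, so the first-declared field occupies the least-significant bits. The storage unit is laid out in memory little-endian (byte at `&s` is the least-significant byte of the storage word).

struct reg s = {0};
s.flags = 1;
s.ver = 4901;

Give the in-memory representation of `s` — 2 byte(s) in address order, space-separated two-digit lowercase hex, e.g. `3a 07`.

flags (1b) val=1 bits=0x1 at bit 0: 0x0001
ver (15b) val=4901 bits=0x1325 at bit 1: 0x264b
word = 0x264b → little-endian bytes:
  [0]=0x4b  [1]=0x26

4b 26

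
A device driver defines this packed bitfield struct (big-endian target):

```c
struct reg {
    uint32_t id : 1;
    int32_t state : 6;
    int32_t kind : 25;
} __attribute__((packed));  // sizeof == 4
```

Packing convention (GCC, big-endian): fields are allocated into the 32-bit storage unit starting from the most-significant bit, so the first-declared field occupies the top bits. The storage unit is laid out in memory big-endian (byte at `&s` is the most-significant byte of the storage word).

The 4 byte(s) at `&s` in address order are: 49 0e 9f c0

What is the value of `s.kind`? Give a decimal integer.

[0]=0x49 [1]=0x0e [2]=0x9f [3]=0xc0 (big-endian) → word 0x490e9fc0
id:1 @ bit 31 → (0x490e9fc0>>31)&0x1 = 0x0
state:6 @ bit 25 → (0x490e9fc0>>25)&0x3f = 0x24
kind:25 @ bit 0 → (0x490e9fc0>>0)&0x1ffffff = 0x10e9fc0  ←
kind signed 25b, MSB=1: 17735616 - 33554432 = -15818816

-15818816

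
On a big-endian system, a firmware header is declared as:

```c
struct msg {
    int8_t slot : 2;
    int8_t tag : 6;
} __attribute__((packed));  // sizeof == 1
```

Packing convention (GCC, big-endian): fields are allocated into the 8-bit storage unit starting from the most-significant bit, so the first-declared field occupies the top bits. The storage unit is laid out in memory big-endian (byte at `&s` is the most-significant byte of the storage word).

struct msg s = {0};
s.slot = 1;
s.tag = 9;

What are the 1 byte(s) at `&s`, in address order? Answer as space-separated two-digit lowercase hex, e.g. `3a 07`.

slot (2b) val=1 bits=0x1 at bit 6: 0x40
tag (6b) val=9 bits=0x9 at bit 0: 0x49
word = 0x49 → big-endian bytes:
  [0]=0x49

49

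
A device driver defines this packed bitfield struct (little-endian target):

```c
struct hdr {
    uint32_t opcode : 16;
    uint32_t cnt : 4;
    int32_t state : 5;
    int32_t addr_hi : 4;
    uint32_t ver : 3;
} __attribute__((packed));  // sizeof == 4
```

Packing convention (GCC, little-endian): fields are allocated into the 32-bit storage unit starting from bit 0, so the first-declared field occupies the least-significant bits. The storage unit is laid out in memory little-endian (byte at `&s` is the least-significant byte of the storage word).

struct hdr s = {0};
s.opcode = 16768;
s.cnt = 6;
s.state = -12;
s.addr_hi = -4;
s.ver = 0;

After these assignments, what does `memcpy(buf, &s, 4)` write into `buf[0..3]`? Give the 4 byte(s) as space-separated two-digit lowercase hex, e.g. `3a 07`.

80 41 46 19

opcode (16b) val=16768 bits=0x4180 at bit 0: 0x00004180
cnt (4b) val=6 bits=0x6 at bit 16: 0x00064180
state (5b) val=-12 bits=0x14 at bit 20: 0x01464180
addr_hi (4b) val=-4 bits=0xc at bit 25: 0x19464180
ver (3b) val=0 bits=0x0 at bit 29: 0x19464180
word = 0x19464180 → little-endian bytes:
  [0]=0x80  [1]=0x41  [2]=0x46  [3]=0x19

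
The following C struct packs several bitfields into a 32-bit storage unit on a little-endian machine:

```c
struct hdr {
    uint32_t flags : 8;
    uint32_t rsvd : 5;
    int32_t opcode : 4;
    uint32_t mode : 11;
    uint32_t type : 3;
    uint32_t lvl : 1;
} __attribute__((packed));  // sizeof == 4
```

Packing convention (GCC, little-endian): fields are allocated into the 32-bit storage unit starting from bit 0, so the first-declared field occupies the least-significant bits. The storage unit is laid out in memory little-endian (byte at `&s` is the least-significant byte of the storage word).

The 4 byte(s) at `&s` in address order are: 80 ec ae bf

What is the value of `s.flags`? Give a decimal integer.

[0]=0x80 [1]=0xec [2]=0xae [3]=0xbf (little-endian) → word 0xbfaeec80
flags:8 @ bit 0 → (0xbfaeec80>>0)&0xff = 0x80  ←
rsvd:5 @ bit 8 → (0xbfaeec80>>8)&0x1f = 0xc
opcode:4 @ bit 13 → (0xbfaeec80>>13)&0xf = 0x7
mode:11 @ bit 17 → (0xbfaeec80>>17)&0x7ff = 0x7d7
type:3 @ bit 28 → (0xbfaeec80>>28)&0x7 = 0x3
lvl:1 @ bit 31 → (0xbfaeec80>>31)&0x1 = 0x1

128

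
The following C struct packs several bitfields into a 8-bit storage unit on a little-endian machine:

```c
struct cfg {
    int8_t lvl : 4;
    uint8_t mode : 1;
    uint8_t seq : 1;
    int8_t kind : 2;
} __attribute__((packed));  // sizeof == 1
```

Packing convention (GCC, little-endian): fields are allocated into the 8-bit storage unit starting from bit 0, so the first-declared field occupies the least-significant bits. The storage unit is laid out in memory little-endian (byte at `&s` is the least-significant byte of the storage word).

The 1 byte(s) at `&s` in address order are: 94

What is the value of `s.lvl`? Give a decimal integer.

[0]=0x94 (little-endian) → word 0x94
lvl:4 @ bit 0 → (0x94>>0)&0xf = 0x4  ←
mode:1 @ bit 4 → (0x94>>4)&0x1 = 0x1
seq:1 @ bit 5 → (0x94>>5)&0x1 = 0x0
kind:2 @ bit 6 → (0x94>>6)&0x3 = 0x2
lvl signed 4b, MSB=0: value = 4

4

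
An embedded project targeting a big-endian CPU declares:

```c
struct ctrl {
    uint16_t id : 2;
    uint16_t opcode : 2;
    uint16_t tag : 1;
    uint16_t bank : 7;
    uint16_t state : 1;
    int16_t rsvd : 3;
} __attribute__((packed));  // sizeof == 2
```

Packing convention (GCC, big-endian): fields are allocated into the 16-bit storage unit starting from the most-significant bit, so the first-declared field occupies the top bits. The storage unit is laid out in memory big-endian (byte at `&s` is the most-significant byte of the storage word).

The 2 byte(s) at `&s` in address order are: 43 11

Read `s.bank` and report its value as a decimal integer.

[0]=0x43 [1]=0x11 (big-endian) → word 0x4311
id:2 @ bit 14 → (0x4311>>14)&0x3 = 0x1
opcode:2 @ bit 12 → (0x4311>>12)&0x3 = 0x0
tag:1 @ bit 11 → (0x4311>>11)&0x1 = 0x0
bank:7 @ bit 4 → (0x4311>>4)&0x7f = 0x31  ←
state:1 @ bit 3 → (0x4311>>3)&0x1 = 0x0
rsvd:3 @ bit 0 → (0x4311>>0)&0x7 = 0x1

49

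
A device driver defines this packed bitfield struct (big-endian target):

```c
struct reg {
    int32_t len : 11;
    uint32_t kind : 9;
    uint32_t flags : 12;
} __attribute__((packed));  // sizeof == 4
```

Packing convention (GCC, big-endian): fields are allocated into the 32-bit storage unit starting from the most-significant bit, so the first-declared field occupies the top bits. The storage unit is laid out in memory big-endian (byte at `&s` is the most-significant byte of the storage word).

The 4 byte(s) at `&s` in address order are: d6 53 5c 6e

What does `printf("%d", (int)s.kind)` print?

[0]=0xd6 [1]=0x53 [2]=0x5c [3]=0x6e (big-endian) → word 0xd6535c6e
len [21+:11] = (word>>21) & 0x7ff = 1714
kind [12+:9] = (word>>12) & 0x1ff = 309  ←
flags [0+:12] = (word>>0) & 0xfff = 3182

309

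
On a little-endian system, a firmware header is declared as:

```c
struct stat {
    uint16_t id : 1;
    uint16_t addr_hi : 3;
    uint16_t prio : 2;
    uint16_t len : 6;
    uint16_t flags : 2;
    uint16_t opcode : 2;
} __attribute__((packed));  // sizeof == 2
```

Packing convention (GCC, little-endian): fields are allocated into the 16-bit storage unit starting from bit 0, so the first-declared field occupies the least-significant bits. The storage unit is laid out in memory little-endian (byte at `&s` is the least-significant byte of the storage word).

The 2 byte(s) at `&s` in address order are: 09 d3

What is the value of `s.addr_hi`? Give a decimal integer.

4

[0]=0x09 [1]=0xd3 (little-endian) → word 0xd309
id:1 @ bit 0 → (0xd309>>0)&0x1 = 0x1
addr_hi:3 @ bit 1 → (0xd309>>1)&0x7 = 0x4  ←
prio:2 @ bit 4 → (0xd309>>4)&0x3 = 0x0
len:6 @ bit 6 → (0xd309>>6)&0x3f = 0xc
flags:2 @ bit 12 → (0xd309>>12)&0x3 = 0x1
opcode:2 @ bit 14 → (0xd309>>14)&0x3 = 0x3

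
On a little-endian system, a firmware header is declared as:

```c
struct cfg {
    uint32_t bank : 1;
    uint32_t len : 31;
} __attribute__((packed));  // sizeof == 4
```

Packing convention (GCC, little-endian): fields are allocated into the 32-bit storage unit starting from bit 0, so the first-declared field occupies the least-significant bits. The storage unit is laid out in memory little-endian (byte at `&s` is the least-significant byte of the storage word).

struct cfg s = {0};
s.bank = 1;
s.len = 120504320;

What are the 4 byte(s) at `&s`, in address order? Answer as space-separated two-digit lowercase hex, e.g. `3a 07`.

01 80 5d 0e

[0+:1] bank=1 & 0x1 = 0x1; word=0x00000001
[1+:31] len=120504320 & 0x7fffffff = 0x72ec000; word=0x0e5d8001
word = 0x0e5d8001 → little-endian bytes:
  [0]=0x01  [1]=0x80  [2]=0x5d  [3]=0x0e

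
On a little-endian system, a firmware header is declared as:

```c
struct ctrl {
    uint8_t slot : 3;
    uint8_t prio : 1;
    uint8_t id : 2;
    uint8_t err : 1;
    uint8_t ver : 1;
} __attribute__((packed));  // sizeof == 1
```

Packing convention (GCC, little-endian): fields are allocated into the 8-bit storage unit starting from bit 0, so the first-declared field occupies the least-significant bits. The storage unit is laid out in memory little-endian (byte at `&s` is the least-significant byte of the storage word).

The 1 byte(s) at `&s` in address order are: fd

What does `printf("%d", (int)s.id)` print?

[0]=0xfd (little-endian) → word 0xfd
slot:3 @ bit 0 → (0xfd>>0)&0x7 = 0x5
prio:1 @ bit 3 → (0xfd>>3)&0x1 = 0x1
id:2 @ bit 4 → (0xfd>>4)&0x3 = 0x3  ←
err:1 @ bit 6 → (0xfd>>6)&0x1 = 0x1
ver:1 @ bit 7 → (0xfd>>7)&0x1 = 0x1

3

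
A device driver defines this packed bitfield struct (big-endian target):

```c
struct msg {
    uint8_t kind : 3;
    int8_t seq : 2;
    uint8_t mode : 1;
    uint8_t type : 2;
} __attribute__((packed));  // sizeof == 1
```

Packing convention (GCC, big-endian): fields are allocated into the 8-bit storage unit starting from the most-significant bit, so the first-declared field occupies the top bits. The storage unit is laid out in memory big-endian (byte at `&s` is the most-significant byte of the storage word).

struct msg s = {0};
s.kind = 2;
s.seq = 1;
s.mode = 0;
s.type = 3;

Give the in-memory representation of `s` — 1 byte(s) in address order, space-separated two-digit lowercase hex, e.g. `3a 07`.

4b

kind (3b) val=2 bits=0x2 at bit 5: 0x40
seq (2b) val=1 bits=0x1 at bit 3: 0x48
mode (1b) val=0 bits=0x0 at bit 2: 0x48
type (2b) val=3 bits=0x3 at bit 0: 0x4b
word = 0x4b → big-endian bytes:
  [0]=0x4b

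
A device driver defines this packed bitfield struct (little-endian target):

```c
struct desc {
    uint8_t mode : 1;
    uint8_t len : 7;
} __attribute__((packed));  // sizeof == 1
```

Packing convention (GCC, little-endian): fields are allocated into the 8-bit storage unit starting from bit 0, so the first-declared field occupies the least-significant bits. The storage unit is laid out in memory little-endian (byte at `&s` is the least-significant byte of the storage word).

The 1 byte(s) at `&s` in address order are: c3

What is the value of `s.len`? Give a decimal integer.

[0]=0xc3 (little-endian) → word 0xc3
mode:1 @ bit 0 → (0xc3>>0)&0x1 = 0x1
len:7 @ bit 1 → (0xc3>>1)&0x7f = 0x61  ←

97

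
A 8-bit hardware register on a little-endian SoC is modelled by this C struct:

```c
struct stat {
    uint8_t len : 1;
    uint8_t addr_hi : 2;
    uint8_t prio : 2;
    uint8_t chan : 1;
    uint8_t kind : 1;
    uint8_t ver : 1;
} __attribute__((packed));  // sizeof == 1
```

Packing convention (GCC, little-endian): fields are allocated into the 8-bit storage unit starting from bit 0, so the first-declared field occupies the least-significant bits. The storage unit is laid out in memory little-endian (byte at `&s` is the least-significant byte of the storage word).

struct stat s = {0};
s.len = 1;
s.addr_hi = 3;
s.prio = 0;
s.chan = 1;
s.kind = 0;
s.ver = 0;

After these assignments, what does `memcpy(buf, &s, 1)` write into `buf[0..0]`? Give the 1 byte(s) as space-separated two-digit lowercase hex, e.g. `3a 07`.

27

[0+:1] len=1 & 0x1 = 0x1; word=0x01
[1+:2] addr_hi=3 & 0x3 = 0x3; word=0x07
[3+:2] prio=0 & 0x3 = 0x0; word=0x07
[5+:1] chan=1 & 0x1 = 0x1; word=0x27
[6+:1] kind=0 & 0x1 = 0x0; word=0x27
[7+:1] ver=0 & 0x1 = 0x0; word=0x27
word = 0x27 → little-endian bytes:
  [0]=0x27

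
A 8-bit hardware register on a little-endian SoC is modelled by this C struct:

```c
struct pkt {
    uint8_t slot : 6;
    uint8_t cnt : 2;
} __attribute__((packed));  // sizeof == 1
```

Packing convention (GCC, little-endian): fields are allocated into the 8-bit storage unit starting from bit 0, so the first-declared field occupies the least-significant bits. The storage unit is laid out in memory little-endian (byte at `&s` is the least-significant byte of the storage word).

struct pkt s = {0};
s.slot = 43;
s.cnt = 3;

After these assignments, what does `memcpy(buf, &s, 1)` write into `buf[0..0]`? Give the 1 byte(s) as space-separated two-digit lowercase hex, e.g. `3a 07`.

eb

slot (6b) val=43 bits=0x2b at bit 0: 0x2b
cnt (2b) val=3 bits=0x3 at bit 6: 0xeb
word = 0xeb → little-endian bytes:
  [0]=0xeb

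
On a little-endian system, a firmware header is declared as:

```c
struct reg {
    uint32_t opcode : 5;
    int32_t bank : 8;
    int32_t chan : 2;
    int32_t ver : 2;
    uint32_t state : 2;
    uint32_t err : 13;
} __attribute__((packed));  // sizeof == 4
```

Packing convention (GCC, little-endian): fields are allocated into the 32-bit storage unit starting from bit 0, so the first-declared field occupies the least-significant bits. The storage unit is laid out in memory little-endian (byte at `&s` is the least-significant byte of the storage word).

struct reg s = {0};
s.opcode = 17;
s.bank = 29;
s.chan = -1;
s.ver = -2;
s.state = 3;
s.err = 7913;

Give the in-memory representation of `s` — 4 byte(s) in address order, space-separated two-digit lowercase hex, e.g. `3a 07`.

opcode:5 = 17 → 0x11 << 0 → word 0x00000011
bank:8 = 29 → 0x1d << 5 → word 0x000003b1
chan:2 = -1 → 0x3 << 13 → word 0x000063b1
ver:2 = -2 → 0x2 << 15 → word 0x000163b1
state:2 = 3 → 0x3 << 17 → word 0x000763b1
err:13 = 7913 → 0x1ee9 << 19 → word 0xf74f63b1
word = 0xf74f63b1 → little-endian bytes:
  [0]=0xb1  [1]=0x63  [2]=0x4f  [3]=0xf7

b1 63 4f f7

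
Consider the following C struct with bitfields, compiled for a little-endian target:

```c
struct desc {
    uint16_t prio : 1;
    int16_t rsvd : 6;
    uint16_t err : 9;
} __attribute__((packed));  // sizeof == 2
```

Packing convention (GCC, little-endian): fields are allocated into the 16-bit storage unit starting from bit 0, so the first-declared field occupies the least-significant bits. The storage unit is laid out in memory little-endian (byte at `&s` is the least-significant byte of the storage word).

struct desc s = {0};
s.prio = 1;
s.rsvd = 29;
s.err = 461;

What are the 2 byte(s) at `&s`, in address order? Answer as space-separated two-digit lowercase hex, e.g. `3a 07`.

prio (1b) val=1 bits=0x1 at bit 0: 0x0001
rsvd (6b) val=29 bits=0x1d at bit 1: 0x003b
err (9b) val=461 bits=0x1cd at bit 7: 0xe6bb
word = 0xe6bb → little-endian bytes:
  [0]=0xbb  [1]=0xe6

bb e6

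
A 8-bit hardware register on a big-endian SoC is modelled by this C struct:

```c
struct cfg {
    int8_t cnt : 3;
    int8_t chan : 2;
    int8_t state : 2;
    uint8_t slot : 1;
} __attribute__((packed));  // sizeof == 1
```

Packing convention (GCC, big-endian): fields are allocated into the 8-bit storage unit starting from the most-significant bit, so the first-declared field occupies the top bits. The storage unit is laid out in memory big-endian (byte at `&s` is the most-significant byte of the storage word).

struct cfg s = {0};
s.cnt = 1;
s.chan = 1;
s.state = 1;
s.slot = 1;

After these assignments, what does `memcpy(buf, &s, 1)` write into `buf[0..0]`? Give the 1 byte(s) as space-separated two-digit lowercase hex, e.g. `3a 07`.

[5+:3] cnt=1 & 0x7 = 0x1; word=0x20
[3+:2] chan=1 & 0x3 = 0x1; word=0x28
[1+:2] state=1 & 0x3 = 0x1; word=0x2a
[0+:1] slot=1 & 0x1 = 0x1; word=0x2b
word = 0x2b → big-endian bytes:
  [0]=0x2b

2b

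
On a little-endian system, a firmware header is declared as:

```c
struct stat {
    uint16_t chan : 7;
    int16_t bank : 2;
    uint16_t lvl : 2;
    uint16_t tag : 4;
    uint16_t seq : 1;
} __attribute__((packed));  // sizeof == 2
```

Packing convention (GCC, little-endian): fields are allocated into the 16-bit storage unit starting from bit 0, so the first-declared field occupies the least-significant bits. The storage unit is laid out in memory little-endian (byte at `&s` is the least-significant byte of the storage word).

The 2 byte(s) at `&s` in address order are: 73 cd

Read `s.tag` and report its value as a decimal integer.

9

[0]=0x73 [1]=0xcd (little-endian) → word 0xcd73
chan [0+:7] = (word>>0) & 0x7f = 115
bank [7+:2] = (word>>7) & 0x3 = 2
lvl [9+:2] = (word>>9) & 0x3 = 2
tag [11+:4] = (word>>11) & 0xf = 9  ←
seq [15+:1] = (word>>15) & 0x1 = 1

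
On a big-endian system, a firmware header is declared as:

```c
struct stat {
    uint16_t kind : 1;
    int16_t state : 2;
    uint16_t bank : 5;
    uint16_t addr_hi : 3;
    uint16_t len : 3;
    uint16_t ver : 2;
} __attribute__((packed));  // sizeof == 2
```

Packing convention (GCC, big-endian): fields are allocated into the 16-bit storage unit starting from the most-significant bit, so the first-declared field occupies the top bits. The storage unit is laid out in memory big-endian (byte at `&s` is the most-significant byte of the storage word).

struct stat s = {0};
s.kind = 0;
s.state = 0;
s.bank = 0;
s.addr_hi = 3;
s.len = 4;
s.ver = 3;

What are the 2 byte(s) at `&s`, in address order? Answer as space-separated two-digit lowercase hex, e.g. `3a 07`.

00 73

[15+:1] kind=0 & 0x1 = 0x0; word=0x0000
[13+:2] state=0 & 0x3 = 0x0; word=0x0000
[8+:5] bank=0 & 0x1f = 0x0; word=0x0000
[5+:3] addr_hi=3 & 0x7 = 0x3; word=0x0060
[2+:3] len=4 & 0x7 = 0x4; word=0x0070
[0+:2] ver=3 & 0x3 = 0x3; word=0x0073
word = 0x0073 → big-endian bytes:
  [0]=0x00  [1]=0x73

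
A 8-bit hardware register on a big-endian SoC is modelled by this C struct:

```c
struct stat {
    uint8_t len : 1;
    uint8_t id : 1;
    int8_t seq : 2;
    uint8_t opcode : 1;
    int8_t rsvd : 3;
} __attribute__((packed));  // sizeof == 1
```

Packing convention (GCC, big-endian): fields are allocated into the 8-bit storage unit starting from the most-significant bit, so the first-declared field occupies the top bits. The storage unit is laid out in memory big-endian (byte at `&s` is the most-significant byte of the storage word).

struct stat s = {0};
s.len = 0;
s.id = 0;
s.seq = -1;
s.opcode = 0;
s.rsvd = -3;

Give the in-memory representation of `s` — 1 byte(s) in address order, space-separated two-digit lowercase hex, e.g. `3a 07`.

35

len:1 = 0 → 0x0 << 7 → word 0x00
id:1 = 0 → 0x0 << 6 → word 0x00
seq:2 = -1 → 0x3 << 4 → word 0x30
opcode:1 = 0 → 0x0 << 3 → word 0x30
rsvd:3 = -3 → 0x5 << 0 → word 0x35
word = 0x35 → big-endian bytes:
  [0]=0x35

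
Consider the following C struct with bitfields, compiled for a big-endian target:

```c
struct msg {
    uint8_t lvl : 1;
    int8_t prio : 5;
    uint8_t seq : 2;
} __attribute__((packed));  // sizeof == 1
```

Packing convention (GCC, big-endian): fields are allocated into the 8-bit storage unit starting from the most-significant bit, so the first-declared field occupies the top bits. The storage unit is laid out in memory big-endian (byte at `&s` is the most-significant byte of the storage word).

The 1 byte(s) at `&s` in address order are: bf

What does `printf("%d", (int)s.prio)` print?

15

[0]=0xbf (big-endian) → word 0xbf
lvl [7+:1] = (word>>7) & 0x1 = 1
prio [2+:5] = (word>>2) & 0x1f = 15  ←
seq [0+:2] = (word>>0) & 0x3 = 3
prio signed 5b, MSB=0: value = 15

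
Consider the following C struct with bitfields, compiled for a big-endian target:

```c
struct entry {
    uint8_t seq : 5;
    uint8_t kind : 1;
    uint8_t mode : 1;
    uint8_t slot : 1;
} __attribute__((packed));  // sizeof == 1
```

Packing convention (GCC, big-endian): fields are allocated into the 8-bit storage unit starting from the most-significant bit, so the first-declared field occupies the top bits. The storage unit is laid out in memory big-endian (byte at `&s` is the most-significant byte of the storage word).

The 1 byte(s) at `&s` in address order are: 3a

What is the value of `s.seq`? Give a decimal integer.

7

[0]=0x3a (big-endian) → word 0x3a
seq:5 @ bit 3 → (0x3a>>3)&0x1f = 0x7  ←
kind:1 @ bit 2 → (0x3a>>2)&0x1 = 0x0
mode:1 @ bit 1 → (0x3a>>1)&0x1 = 0x1
slot:1 @ bit 0 → (0x3a>>0)&0x1 = 0x0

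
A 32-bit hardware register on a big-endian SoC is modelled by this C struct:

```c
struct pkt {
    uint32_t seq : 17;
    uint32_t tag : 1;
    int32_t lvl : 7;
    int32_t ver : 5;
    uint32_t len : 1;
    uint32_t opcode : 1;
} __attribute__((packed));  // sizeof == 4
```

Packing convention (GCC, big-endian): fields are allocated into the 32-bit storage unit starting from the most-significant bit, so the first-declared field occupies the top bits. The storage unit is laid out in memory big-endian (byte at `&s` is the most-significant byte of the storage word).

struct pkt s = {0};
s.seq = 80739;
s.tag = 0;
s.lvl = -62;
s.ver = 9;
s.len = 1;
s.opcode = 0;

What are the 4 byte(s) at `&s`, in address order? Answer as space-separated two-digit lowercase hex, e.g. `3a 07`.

9d b1 a1 26

[15+:17] seq=80739 & 0x1ffff = 0x13b63; word=0x9db18000
[14+:1] tag=0 & 0x1 = 0x0; word=0x9db18000
[7+:7] lvl=-62 & 0x7f = 0x42; word=0x9db1a100
[2+:5] ver=9 & 0x1f = 0x9; word=0x9db1a124
[1+:1] len=1 & 0x1 = 0x1; word=0x9db1a126
[0+:1] opcode=0 & 0x1 = 0x0; word=0x9db1a126
word = 0x9db1a126 → big-endian bytes:
  [0]=0x9d  [1]=0xb1  [2]=0xa1  [3]=0x26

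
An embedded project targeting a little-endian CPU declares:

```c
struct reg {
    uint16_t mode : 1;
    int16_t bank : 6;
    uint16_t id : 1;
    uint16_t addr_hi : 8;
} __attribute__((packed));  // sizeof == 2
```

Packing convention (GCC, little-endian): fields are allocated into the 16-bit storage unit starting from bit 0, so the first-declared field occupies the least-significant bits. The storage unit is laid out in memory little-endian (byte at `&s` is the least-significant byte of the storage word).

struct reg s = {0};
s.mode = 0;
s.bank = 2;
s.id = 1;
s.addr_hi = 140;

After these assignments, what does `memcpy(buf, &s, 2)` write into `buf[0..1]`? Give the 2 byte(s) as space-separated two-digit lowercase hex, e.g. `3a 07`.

84 8c

[0+:1] mode=0 & 0x1 = 0x0; word=0x0000
[1+:6] bank=2 & 0x3f = 0x2; word=0x0004
[7+:1] id=1 & 0x1 = 0x1; word=0x0084
[8+:8] addr_hi=140 & 0xff = 0x8c; word=0x8c84
word = 0x8c84 → little-endian bytes:
  [0]=0x84  [1]=0x8c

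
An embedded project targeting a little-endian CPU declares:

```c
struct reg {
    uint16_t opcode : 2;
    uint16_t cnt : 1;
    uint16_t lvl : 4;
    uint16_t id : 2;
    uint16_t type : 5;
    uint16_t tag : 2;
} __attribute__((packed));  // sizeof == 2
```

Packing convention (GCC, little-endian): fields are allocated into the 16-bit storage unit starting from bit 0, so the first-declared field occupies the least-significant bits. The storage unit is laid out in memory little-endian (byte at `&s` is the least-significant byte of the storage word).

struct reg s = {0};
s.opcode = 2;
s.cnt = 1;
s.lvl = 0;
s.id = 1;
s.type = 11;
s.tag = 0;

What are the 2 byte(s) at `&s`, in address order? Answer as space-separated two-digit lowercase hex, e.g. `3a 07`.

opcode:2 = 2 → 0x2 << 0 → word 0x0002
cnt:1 = 1 → 0x1 << 2 → word 0x0006
lvl:4 = 0 → 0x0 << 3 → word 0x0006
id:2 = 1 → 0x1 << 7 → word 0x0086
type:5 = 11 → 0xb << 9 → word 0x1686
tag:2 = 0 → 0x0 << 14 → word 0x1686
word = 0x1686 → little-endian bytes:
  [0]=0x86  [1]=0x16

86 16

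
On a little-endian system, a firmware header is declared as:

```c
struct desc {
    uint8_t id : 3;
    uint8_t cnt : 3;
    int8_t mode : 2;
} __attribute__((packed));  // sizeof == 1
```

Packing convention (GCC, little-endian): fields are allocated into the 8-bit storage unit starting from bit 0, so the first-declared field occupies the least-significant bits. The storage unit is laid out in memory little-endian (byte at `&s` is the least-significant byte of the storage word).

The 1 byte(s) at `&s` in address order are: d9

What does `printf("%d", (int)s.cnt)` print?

[0]=0xd9 (little-endian) → word 0xd9
id [0+:3] = (word>>0) & 0x7 = 1
cnt [3+:3] = (word>>3) & 0x7 = 3  ←
mode [6+:2] = (word>>6) & 0x3 = 3

3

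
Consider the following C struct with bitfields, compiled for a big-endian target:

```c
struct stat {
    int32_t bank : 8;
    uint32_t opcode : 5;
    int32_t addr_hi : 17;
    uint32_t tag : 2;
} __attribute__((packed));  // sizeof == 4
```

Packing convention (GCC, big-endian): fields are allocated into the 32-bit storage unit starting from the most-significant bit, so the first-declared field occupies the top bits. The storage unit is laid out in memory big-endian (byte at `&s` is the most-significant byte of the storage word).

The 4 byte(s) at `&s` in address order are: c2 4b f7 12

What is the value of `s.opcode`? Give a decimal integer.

9

[0]=0xc2 [1]=0x4b [2]=0xf7 [3]=0x12 (big-endian) → word 0xc24bf712
bank:8 @ bit 24 → (0xc24bf712>>24)&0xff = 0xc2
opcode:5 @ bit 19 → (0xc24bf712>>19)&0x1f = 0x9  ←
addr_hi:17 @ bit 2 → (0xc24bf712>>2)&0x1ffff = 0xfdc4
tag:2 @ bit 0 → (0xc24bf712>>0)&0x3 = 0x2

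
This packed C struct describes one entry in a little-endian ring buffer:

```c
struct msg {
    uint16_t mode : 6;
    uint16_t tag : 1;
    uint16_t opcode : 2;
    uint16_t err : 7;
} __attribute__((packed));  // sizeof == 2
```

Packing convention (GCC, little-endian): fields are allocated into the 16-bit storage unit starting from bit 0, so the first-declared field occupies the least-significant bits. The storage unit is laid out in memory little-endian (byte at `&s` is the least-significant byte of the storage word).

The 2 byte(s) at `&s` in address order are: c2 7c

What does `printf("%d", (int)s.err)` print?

62

[0]=0xc2 [1]=0x7c (little-endian) → word 0x7cc2
mode:6 @ bit 0 → (0x7cc2>>0)&0x3f = 0x2
tag:1 @ bit 6 → (0x7cc2>>6)&0x1 = 0x1
opcode:2 @ bit 7 → (0x7cc2>>7)&0x3 = 0x1
err:7 @ bit 9 → (0x7cc2>>9)&0x7f = 0x3e  ←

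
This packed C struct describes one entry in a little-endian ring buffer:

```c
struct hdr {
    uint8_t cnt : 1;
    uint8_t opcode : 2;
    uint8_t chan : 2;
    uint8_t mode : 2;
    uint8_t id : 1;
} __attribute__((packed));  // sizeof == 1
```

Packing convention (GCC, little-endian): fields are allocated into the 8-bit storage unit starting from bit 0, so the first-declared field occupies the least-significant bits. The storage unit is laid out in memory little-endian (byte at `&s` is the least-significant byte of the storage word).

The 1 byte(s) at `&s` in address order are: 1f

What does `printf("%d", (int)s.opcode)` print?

3

[0]=0x1f (little-endian) → word 0x1f
cnt:1 @ bit 0 → (0x1f>>0)&0x1 = 0x1
opcode:2 @ bit 1 → (0x1f>>1)&0x3 = 0x3  ←
chan:2 @ bit 3 → (0x1f>>3)&0x3 = 0x3
mode:2 @ bit 5 → (0x1f>>5)&0x3 = 0x0
id:1 @ bit 7 → (0x1f>>7)&0x1 = 0x0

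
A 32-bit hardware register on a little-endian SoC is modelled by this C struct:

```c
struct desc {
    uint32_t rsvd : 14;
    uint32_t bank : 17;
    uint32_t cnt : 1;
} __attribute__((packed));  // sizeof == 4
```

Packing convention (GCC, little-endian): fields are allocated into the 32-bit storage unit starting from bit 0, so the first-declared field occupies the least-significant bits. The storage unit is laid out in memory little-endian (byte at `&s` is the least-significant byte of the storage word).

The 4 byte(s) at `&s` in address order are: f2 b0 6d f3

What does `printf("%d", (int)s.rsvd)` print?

[0]=0xf2 [1]=0xb0 [2]=0x6d [3]=0xf3 (little-endian) → word 0xf36db0f2
rsvd [0+:14] = (word>>0) & 0x3fff = 12530  ←
bank [14+:17] = (word>>14) & 0x1ffff = 118198
cnt [31+:1] = (word>>31) & 0x1 = 1

12530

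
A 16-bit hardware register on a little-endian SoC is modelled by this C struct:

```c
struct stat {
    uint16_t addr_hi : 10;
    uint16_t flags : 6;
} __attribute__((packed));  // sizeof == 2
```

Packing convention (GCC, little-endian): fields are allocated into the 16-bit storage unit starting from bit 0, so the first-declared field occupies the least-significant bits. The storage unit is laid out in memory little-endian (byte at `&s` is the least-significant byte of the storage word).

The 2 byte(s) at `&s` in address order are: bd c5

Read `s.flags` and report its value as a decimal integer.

[0]=0xbd [1]=0xc5 (little-endian) → word 0xc5bd
addr_hi:10 @ bit 0 → (0xc5bd>>0)&0x3ff = 0x1bd
flags:6 @ bit 10 → (0xc5bd>>10)&0x3f = 0x31  ←

49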